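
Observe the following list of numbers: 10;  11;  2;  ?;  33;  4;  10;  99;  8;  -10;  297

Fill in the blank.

Read the sequence 3 terms at a time; column i is its own pattern.
Track A: 10, ?, 10, -10. Oscillating between 10 and -10.
Track B: 11, 33, 99, 297. A geometric progression (common ratio 3).
Track C: 2, 4, 8. Powers 2^1, 2^2, 2^3, ….
Track A's pattern makes the blank -10.

-10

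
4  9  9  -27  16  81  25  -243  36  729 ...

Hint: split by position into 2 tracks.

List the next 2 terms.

Split by position mod 2 into 2 tracks.
Track A: 4, 9, 16, 25, 36. Consecutive squares n² from n = 2.
Track B: 9, -27, 81, -243, 729. Multiplying by -3 each time.
Position 11 → track A, term 6 = 49.
Position 12 falls in track B as its term 6, giving -2187.

49, -2187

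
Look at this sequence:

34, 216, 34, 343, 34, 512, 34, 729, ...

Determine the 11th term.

34

Odd-indexed and even-indexed terms follow separate rules.
Subsequence A: 34, 34, 34, 34. The constant sequence 34.
Subsequence B: 216, 343, 512, 729. The cubes 6³, 7³, 8³, ….
Term 11 comes from subsequence A (its 6th entry): 34.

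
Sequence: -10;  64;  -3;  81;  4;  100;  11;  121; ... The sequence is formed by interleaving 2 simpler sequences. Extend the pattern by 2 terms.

18, 144

Split by position mod 2 into 2 tracks.
Stream A: -10, -3, 4, 11 (arithmetic with common difference +7).
Stream B: 64, 81, 100, 121 (perfect squares starting at 8²).
Position 9 falls in stream A as its term 5, giving 18.
Term 10 comes from stream B (its 5th entry): 144.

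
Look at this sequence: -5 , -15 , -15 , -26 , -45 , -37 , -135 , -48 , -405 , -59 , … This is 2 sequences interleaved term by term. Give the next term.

Positions 1, 3, 5, … form one subsequence and positions 2, 4, 6, … form another.
Track A: -5, -15, -45, -135, -405. A geometric progression (common ratio 3).
Track B: -15, -26, -37, -48, -59. Arithmetic, step −11.
The 11th slot belongs to track A; its 6th term is -1215.

-1215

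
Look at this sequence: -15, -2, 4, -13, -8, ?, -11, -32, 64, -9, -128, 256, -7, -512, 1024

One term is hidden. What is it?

16

The slot pattern repeats as ABB (period 3), so there are 2 interleaved tracks.
Track A is -15, -13, -11, -9, -7, which is linear: a_n = -17 + 2·n.
Track B is -2, 4, -8, ?, -32, 64, -128, 256, -512, 1024, which is geometric, ×-2 each step.
So the missing entry in track B is 16.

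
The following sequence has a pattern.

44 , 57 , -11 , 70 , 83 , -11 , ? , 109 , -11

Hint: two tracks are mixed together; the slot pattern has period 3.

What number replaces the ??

96

The slot pattern repeats as AAB (period 3), so there are 2 interleaved tracks.
Stream A is 44, 57, 70, 83, ?, 109, which is linear: a_n = 31 + 13·n.
Stream B is -11, -11, -11, which is constant -11.
Stream A's pattern makes the blank 96.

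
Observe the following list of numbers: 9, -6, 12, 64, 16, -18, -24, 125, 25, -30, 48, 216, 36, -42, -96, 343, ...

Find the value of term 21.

Taking every 4th term gives 4 separate tracks.
Track A: 9, 16, 25, 36. Consecutive squares n² from n = 3.
Track B: -6, -18, -30, -42. Subtracting 12 each time.
Track C: 12, -24, 48, -96. Geometric with ratio -2.
Track D: 64, 125, 216, 343. The cubes 4³, 5³, 6³, ….
Term 21 comes from track A (its 6th entry): 64.

64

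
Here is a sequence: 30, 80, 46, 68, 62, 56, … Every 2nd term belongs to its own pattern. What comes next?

Positions 1, 3, 5, … form one subsequence and positions 2, 4, 6, … form another.
Subsequence A: 30, 46, 62 — arithmetic, step +16.
Subsequence B: 80, 68, 56 — linear: a_n = 92 − 12·n.
The 7th slot belongs to subsequence A; its 4th term is 78.

78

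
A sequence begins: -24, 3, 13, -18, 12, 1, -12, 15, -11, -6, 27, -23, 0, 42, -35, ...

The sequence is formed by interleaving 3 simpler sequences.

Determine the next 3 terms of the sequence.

6, 69, -47

Read the sequence 3 terms at a time; column i is its own pattern.
Track A = -24, -18, -12, -6, 0: arithmetic, step +6.
Track B = 3, 12, 15, 27, 42: each term equals the sum of the previous two.
Track C = 13, 1, -11, -23, -35: linear: a_n = 25 − 12·n.
Term 16 comes from track A (its 6th entry): 6.
Term 17 comes from track B (its 6th entry): 69.
Position 18 → track C, term 6 = -47.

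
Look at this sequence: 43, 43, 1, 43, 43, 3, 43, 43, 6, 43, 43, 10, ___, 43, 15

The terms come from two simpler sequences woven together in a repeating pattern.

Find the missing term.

Reading positions in blocks of 3 reveals the pattern AAB — 2 tracks woven together.
Subsequence A is 43, 43, 43, 43, 43, 43, 43, 43, ?, 43, which is the constant sequence 43.
Subsequence B is 1, 3, 6, 10, 15, which is the triangular numbers T_1, T_2, ….
The gap is subsequence A's term 9; the rule gives 43.

43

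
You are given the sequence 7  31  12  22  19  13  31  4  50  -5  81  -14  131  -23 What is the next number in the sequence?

Split by position mod 2 into 2 tracks.
Track A is 7, 12, 19, 31, 50, 81, 131, which is Fibonacci-style (each term is the sum of the two before it).
Track B is 31, 22, 13, 4, -5, -14, -23, which is subtracting 9 each time.
Position 15 → track A, term 8 = 212.

212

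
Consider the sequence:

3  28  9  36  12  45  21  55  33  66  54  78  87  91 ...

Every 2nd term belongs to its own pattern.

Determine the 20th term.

The terms cycle through 2 interleaved subsequences.
Track A: 3, 9, 12, 21, 33, 54, 87 — each term equals the sum of the previous two.
Track B: 28, 36, 45, 55, 66, 78, 91 — triangular numbers starting at T_7.
The 20th slot belongs to track B; its 10th term is 136.

136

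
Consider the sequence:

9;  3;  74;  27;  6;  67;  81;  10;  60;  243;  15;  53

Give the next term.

The terms cycle through 3 interleaved subsequences.
Stream A: 9, 27, 81, 243 (powers of 3).
Stream B: 3, 6, 10, 15 (triangular numbers starting at T_2).
Stream C: 74, 67, 60, 53 (arithmetic, step −7).
The 13th slot belongs to stream A; its 5th term is 729.

729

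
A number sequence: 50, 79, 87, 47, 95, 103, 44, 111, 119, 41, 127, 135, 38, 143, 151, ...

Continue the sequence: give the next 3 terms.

35, 159, 167

The slot pattern repeats as ABB (period 3), so there are 2 interleaved tracks.
Stream A = 50, 47, 44, 41, 38: subtracting 3 each time.
Stream B = 79, 87, 95, 103, 111, 119, 127, 135, 143, 151: arithmetic with common difference +8.
The 16th slot belongs to stream A; its 6th term is 35.
Position 17 falls in stream B as its term 11, giving 159.
Position 18 falls in stream B as its term 12, giving 167.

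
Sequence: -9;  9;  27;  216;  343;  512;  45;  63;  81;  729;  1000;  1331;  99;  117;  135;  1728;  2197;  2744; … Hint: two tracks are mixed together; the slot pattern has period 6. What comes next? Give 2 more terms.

The slot pattern repeats as AAABBB (period 6), so there are 2 interleaved tracks.
Subsequence A: -9, 9, 27, 45, 63, 81, 99, 117, 135 — adding 18 each time.
Subsequence B: 216, 343, 512, 729, 1000, 1331, 1728, 2197, 2744 — the cubes 6³, 7³, 8³, ….
The 19th slot belongs to subsequence A; its 10th term is 153.
The 20th slot belongs to subsequence A; its 11th term is 171.

153, 171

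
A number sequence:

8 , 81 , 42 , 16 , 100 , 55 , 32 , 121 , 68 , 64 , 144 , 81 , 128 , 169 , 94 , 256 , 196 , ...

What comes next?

107

The terms cycle through 3 interleaved subsequences.
Track A = 8, 16, 32, 64, 128, 256: powers 2^3, 2^4, 2^5, ….
Track B = 81, 100, 121, 144, 169, 196: the squares 9², 10², 11², ….
Track C = 42, 55, 68, 81, 94: linear: a_n = 29 + 13·n.
Term 18 comes from track C (its 6th entry): 107.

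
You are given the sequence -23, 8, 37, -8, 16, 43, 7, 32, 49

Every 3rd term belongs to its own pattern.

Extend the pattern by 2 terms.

22, 64

Read the sequence 3 terms at a time; column i is its own pattern.
Track A = -23, -8, 7: linear: a_n = -38 + 15·n.
Track B = 8, 16, 32: successive powers of 2.
Track C = 37, 43, 49: adding 6 each time.
Position 10 → track A, term 4 = 22.
The 11th slot belongs to track B; its 4th term is 64.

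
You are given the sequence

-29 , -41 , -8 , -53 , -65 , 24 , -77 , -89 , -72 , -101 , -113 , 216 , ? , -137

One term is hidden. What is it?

-125

Positions follow the repeating pattern AAB; grouping by letter gives 2 tracks.
Track A: -29, -41, -53, -65, -77, -89, -101, -113, ?, -137 (arithmetic with common difference −12).
Track B: -8, 24, -72, 216 (geometric with ratio -3).
So the missing entry in track A is -125.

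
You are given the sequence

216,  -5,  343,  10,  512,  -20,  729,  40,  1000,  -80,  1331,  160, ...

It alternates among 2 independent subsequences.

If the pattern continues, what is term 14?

-320

The terms cycle through 2 interleaved subsequences.
Subsequence A is 216, 343, 512, 729, 1000, 1331, which is the cubes 6³, 7³, 8³, ….
Subsequence B is -5, 10, -20, 40, -80, 160, which is a geometric progression (common ratio -2).
Position 14 falls in subsequence B as its term 7, giving -320.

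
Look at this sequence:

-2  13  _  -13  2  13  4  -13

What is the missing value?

The terms cycle through 2 interleaved subsequences.
Track A = -2, ?, 2, 4: adding 2 each time.
Track B = 13, -13, 13, -13: oscillating between 13 and -13.
So the missing entry in track A is 0.

0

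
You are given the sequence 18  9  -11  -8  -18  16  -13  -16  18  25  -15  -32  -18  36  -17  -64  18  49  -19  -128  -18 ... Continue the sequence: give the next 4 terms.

Split by position mod 4 into 4 tracks.
Subsequence A = 18, -18, 18, -18, 18, -18: alternating ±18.
Subsequence B = 9, 16, 25, 36, 49: perfect squares starting at 3².
Subsequence C = -11, -13, -15, -17, -19: subtracting 2 each time.
Subsequence D = -8, -16, -32, -64, -128: a geometric progression (common ratio 2).
Position 22 falls in subsequence B as its term 6, giving 64.
The 23rd slot belongs to subsequence C; its 6th term is -21.
Term 24 comes from subsequence D (its 6th entry): -256.
Term 25 comes from subsequence A (its 7th entry): 18.

64, -21, -256, 18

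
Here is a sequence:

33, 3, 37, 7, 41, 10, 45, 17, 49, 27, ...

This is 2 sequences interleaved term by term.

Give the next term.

Split by position mod 2 into 2 tracks.
Stream A: 33, 37, 41, 45, 49 (arithmetic, step +4).
Stream B: 3, 7, 10, 17, 27 (a Fibonacci-like recurrence a_n = a_{n-1} + a_{n-2}).
Term 11 comes from stream A (its 6th entry): 53.

53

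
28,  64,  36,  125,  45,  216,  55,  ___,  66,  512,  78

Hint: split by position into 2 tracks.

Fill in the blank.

Split by position mod 2 into 2 tracks.
Track A: 28, 36, 45, 55, 66, 78 (triangular numbers n(n+1)/2 for n = 7, 8, …).
Track B: 64, 125, 216, ?, 512 (perfect cubes starting at 4³).
The gap is track B's term 4; the rule gives 343.

343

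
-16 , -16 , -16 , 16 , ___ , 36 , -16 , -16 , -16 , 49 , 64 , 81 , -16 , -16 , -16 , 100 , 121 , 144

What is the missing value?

25

Reading positions in blocks of 6 reveals the pattern AAABBB — 2 tracks woven together.
Subsequence A is -16, -16, -16, -16, -16, -16, -16, -16, -16, which is always -16.
Subsequence B is 16, ?, 36, 49, 64, 81, 100, 121, 144, which is consecutive squares n² from n = 4.
The gap is subsequence B's term 2; the rule gives 25.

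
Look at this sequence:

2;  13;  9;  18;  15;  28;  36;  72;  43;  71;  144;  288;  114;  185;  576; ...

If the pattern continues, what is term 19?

Positions follow the repeating pattern AABB; grouping by letter gives 2 tracks.
Stream A = 2, 13, 15, 28, 43, 71, 114, 185: each term equals the sum of the previous two.
Stream B = 9, 18, 36, 72, 144, 288, 576: a geometric progression (common ratio 2).
The 19th slot belongs to stream B; its 9th term is 2304.

2304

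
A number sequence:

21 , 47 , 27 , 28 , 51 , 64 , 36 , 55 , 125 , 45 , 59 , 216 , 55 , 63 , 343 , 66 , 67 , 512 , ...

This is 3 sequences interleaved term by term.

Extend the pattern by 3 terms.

78, 71, 729

Split by position mod 3: positions 1, 4, 7, … form one track, and each other residue class forms its own.
Track A: 21, 28, 36, 45, 55, 66. Triangular numbers starting at T_6.
Track B: 47, 51, 55, 59, 63, 67. Adding 4 each time.
Track C: 27, 64, 125, 216, 343, 512. Perfect cubes starting at 3³.
Position 19 falls in track A as its term 7, giving 78.
Position 20 → track B, term 7 = 71.
The 21st slot belongs to track C; its 7th term is 729.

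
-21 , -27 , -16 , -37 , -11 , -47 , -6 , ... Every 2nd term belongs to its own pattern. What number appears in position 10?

-67

Positions 1, 3, 5, … form one subsequence and positions 2, 4, 6, … form another.
Subsequence A = -21, -16, -11, -6: arithmetic, step +5.
Subsequence B = -27, -37, -47: arithmetic with common difference −10.
The 10th slot belongs to subsequence B; its 5th term is -67.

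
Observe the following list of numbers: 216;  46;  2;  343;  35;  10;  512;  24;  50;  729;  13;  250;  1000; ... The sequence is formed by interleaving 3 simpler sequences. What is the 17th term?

Taking every 3rd term gives 3 separate tracks.
Track A: 216, 343, 512, 729, 1000 (perfect cubes starting at 6³).
Track B: 46, 35, 24, 13 (subtracting 11 each time).
Track C: 2, 10, 50, 250 (multiplying by 5 each time).
Term 17 comes from track B (its 6th entry): -9.

-9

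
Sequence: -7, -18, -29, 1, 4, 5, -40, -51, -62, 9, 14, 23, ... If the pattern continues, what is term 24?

The slot pattern repeats as AAABBB (period 6), so there are 2 interleaved tracks.
Track A = -7, -18, -29, -40, -51, -62: linear: a_n = 4 − 11·n.
Track B = 1, 4, 5, 9, 14, 23: each term equals the sum of the previous two.
The 24th slot belongs to track B; its 12th term is 411.

411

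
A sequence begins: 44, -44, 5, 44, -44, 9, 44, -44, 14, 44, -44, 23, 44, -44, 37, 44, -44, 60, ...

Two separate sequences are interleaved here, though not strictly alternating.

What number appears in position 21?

Positions follow the repeating pattern AAB; grouping by letter gives 2 tracks.
Track A: 44, -44, 44, -44, 44, -44, 44, -44, 44, -44, 44, -44 — alternating ±44.
Track B: 5, 9, 14, 23, 37, 60 — Fibonacci-style (each term is the sum of the two before it).
Position 21 → track B, term 7 = 97.

97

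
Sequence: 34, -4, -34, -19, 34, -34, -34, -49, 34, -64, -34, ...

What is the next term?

Split by position mod 2 into 2 tracks.
Subsequence A: 34, -34, 34, -34, 34, -34 (oscillating between 34 and -34).
Subsequence B: -4, -19, -34, -49, -64 (arithmetic with common difference −15).
Term 12 comes from subsequence B (its 6th entry): -79.

-79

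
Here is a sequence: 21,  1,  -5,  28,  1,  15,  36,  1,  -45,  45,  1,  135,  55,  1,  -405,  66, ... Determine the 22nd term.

Taking every 3rd term gives 3 separate tracks.
Track A = 21, 28, 36, 45, 55, 66: triangular numbers n(n+1)/2 for n = 6, 7, ….
Track B = 1, 1, 1, 1, 1: always 1.
Track C = -5, 15, -45, 135, -405: a geometric progression (common ratio -3).
The 22nd slot belongs to track A; its 8th term is 91.

91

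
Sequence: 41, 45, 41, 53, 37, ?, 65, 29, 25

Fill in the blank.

33

The slot pattern repeats as ABB (period 3), so there are 2 interleaved tracks.
Subsequence A: 41, 53, 65 — arithmetic, step +12.
Subsequence B: 45, 41, 37, ?, 29, 25 — arithmetic, step −4.
Subsequence B's pattern makes the blank 33.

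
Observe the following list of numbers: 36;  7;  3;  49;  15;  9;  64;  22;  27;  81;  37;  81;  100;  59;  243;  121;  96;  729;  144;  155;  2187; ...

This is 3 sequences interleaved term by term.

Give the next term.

Split by position mod 3 into 3 tracks.
Track A: 36, 49, 64, 81, 100, 121, 144 (consecutive squares n² from n = 6).
Track B: 7, 15, 22, 37, 59, 96, 155 (Fibonacci-style (each term is the sum of the two before it)).
Track C: 3, 9, 27, 81, 243, 729, 2187 (successive powers of 3).
Term 22 comes from track A (its 8th entry): 169.

169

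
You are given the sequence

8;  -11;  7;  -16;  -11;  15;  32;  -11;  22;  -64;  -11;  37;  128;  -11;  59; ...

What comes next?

-256

Split by position mod 3 into 3 tracks.
Track A: 8, -16, 32, -64, 128. Multiplying by -2 each time.
Track B: -11, -11, -11, -11, -11. Constant -11.
Track C: 7, 15, 22, 37, 59. Fibonacci-style (each term is the sum of the two before it).
The 16th slot belongs to track A; its 6th term is -256.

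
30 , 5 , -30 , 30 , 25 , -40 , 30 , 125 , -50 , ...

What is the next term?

Taking every 3rd term gives 3 separate tracks.
Subsequence A is 30, 30, 30, which is constant 30.
Subsequence B is 5, 25, 125, which is powers of 5.
Subsequence C is -30, -40, -50, which is arithmetic, step −10.
The 10th slot belongs to subsequence A; its 4th term is 30.

30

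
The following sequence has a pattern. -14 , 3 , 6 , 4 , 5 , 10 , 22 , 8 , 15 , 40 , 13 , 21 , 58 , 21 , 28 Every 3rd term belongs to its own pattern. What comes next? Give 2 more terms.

76, 34

Split by position mod 3 into 3 tracks.
Subsequence A: -14, 4, 22, 40, 58 — adding 18 each time.
Subsequence B: 3, 5, 8, 13, 21 — Fibonacci-style (each term is the sum of the two before it).
Subsequence C: 6, 10, 15, 21, 28 — triangular numbers starting at T_3.
The 16th slot belongs to subsequence A; its 6th term is 76.
Position 17 → subsequence B, term 6 = 34.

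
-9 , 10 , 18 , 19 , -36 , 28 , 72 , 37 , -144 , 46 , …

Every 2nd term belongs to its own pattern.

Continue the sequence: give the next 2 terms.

288, 55

Taking every 2nd term gives 2 separate tracks.
Track A is -9, 18, -36, 72, -144, which is geometric with ratio -2.
Track B is 10, 19, 28, 37, 46, which is arithmetic, step +9.
The 11th slot belongs to track A; its 6th term is 288.
The 12th slot belongs to track B; its 6th term is 55.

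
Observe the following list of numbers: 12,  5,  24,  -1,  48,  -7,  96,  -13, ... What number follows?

Odd-indexed and even-indexed terms follow separate rules.
Track A: 12, 24, 48, 96. Geometric with ratio 2.
Track B: 5, -1, -7, -13. Linear: a_n = 11 − 6·n.
Position 9 → track A, term 5 = 192.

192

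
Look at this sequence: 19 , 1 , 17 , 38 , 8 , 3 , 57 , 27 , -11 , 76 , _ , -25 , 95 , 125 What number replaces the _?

64

Taking every 3rd term gives 3 separate tracks.
Track A: 19, 38, 57, 76, 95 (arithmetic, step +19).
Track B: 1, 8, 27, ?, 125 (the cubes 1³, 2³, 3³, …).
Track C: 17, 3, -11, -25 (arithmetic, step −14).
So the missing entry in track B is 64.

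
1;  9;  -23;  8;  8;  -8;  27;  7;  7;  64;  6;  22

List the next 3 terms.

125, 5, 37

Split by position mod 3: positions 1, 4, 7, … form one track, and each other residue class forms its own.
Track A: 1, 8, 27, 64 (consecutive cubes n³ from n = 1).
Track B: 9, 8, 7, 6 (linear: a_n = 10 − n).
Track C: -23, -8, 7, 22 (linear: a_n = -38 + 15·n).
The 13th slot belongs to track A; its 5th term is 125.
The 14th slot belongs to track B; its 5th term is 5.
Position 15 falls in track C as its term 5, giving 37.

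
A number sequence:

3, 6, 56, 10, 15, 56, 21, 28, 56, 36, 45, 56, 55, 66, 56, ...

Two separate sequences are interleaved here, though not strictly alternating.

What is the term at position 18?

56

Positions follow the repeating pattern AAB; grouping by letter gives 2 tracks.
Track A: 3, 6, 10, 15, 21, 28, 36, 45, 55, 66. Triangular numbers starting at T_2.
Track B: 56, 56, 56, 56, 56. The constant sequence 56.
Position 18 falls in track B as its term 6, giving 56.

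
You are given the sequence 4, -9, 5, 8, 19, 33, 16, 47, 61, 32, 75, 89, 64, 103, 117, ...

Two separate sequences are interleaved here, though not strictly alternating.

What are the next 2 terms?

Reading positions in blocks of 3 reveals the pattern ABB — 2 tracks woven together.
Track A is 4, 8, 16, 32, 64, which is powers of 2.
Track B is -9, 5, 19, 33, 47, 61, 75, 89, 103, 117, which is arithmetic, step +14.
Position 16 → track A, term 6 = 128.
The 17th slot belongs to track B; its 11th term is 131.

128, 131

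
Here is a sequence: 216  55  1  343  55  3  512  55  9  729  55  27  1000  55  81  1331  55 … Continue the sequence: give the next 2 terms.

243, 1728

Taking every 3rd term gives 3 separate tracks.
Track A: 216, 343, 512, 729, 1000, 1331. Perfect cubes starting at 6³.
Track B: 55, 55, 55, 55, 55, 55. Constant 55.
Track C: 1, 3, 9, 27, 81. Powers 3^0, 3^1, 3^2, ….
The 18th slot belongs to track C; its 6th term is 243.
Position 19 falls in track A as its term 7, giving 1728.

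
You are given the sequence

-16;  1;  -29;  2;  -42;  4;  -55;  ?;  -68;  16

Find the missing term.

8

The terms cycle through 2 interleaved subsequences.
Track A = -16, -29, -42, -55, -68: arithmetic with common difference −13.
Track B = 1, 2, 4, ?, 16: powers of 2.
The gap is track B's term 4; the rule gives 8.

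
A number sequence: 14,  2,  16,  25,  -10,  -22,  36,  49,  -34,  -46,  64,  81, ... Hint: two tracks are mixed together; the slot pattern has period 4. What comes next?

Reading positions in blocks of 4 reveals the pattern AABB — 2 tracks woven together.
Subsequence A: 14, 2, -10, -22, -34, -46 (subtracting 12 each time).
Subsequence B: 16, 25, 36, 49, 64, 81 (consecutive squares n² from n = 4).
Position 13 → subsequence A, term 7 = -58.

-58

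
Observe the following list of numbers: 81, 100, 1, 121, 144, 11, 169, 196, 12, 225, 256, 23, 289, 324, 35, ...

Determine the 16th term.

361

The slot pattern repeats as AAB (period 3), so there are 2 interleaved tracks.
Stream A is 81, 100, 121, 144, 169, 196, 225, 256, 289, 324, which is the squares 9², 10², 11², ….
Stream B is 1, 11, 12, 23, 35, which is a Fibonacci-like recurrence a_n = a_{n-1} + a_{n-2}.
Position 16 → stream A, term 11 = 361.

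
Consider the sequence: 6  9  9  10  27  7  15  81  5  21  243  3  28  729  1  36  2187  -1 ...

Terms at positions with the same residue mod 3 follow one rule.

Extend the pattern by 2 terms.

Read the sequence 3 terms at a time; column i is its own pattern.
Track A: 6, 10, 15, 21, 28, 36 (triangular numbers n(n+1)/2 for n = 3, 4, …).
Track B: 9, 27, 81, 243, 729, 2187 (powers of 3).
Track C: 9, 7, 5, 3, 1, -1 (arithmetic, step −2).
The 19th slot belongs to track A; its 7th term is 45.
Position 20 → track B, term 7 = 6561.

45, 6561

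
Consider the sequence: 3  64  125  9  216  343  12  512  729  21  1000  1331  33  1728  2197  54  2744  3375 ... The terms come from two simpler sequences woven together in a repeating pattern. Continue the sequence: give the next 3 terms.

87, 4096, 4913

Positions follow the repeating pattern ABB; grouping by letter gives 2 tracks.
Subsequence A is 3, 9, 12, 21, 33, 54, which is a Fibonacci-like recurrence a_n = a_{n-1} + a_{n-2}.
Subsequence B is 64, 125, 216, 343, 512, 729, 1000, 1331, 1728, 2197, 2744, 3375, which is the cubes 4³, 5³, 6³, ….
Term 19 comes from subsequence A (its 7th entry): 87.
Term 20 comes from subsequence B (its 13th entry): 4096.
Position 21 → subsequence B, term 14 = 4913.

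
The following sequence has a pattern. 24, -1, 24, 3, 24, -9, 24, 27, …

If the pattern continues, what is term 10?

Odd-indexed and even-indexed terms follow separate rules.
Track A: 24, 24, 24, 24 (always 24).
Track B: -1, 3, -9, 27 (a geometric progression (common ratio -3)).
Position 10 → track B, term 5 = -81.

-81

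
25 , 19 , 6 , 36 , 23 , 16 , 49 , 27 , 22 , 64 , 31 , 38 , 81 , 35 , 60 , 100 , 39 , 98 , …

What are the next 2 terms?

121, 43

Taking every 3rd term gives 3 separate tracks.
Track A: 25, 36, 49, 64, 81, 100 — the squares 5², 6², 7², ….
Track B: 19, 23, 27, 31, 35, 39 — linear: a_n = 15 + 4·n.
Track C: 6, 16, 22, 38, 60, 98 — Fibonacci-style (each term is the sum of the two before it).
Position 19 falls in track A as its term 7, giving 121.
Term 20 comes from track B (its 7th entry): 43.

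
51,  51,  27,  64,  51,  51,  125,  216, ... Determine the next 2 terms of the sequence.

Positions follow the repeating pattern AABB; grouping by letter gives 2 tracks.
Track A: 51, 51, 51, 51. The constant sequence 51.
Track B: 27, 64, 125, 216. Consecutive cubes n³ from n = 3.
The 9th slot belongs to track A; its 5th term is 51.
Term 10 comes from track A (its 6th entry): 51.

51, 51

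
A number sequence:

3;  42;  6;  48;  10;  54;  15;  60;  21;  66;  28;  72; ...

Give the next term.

36

Split by position mod 2 into 2 tracks.
Subsequence A: 3, 6, 10, 15, 21, 28 (the triangular numbers T_2, T_3, …).
Subsequence B: 42, 48, 54, 60, 66, 72 (adding 6 each time).
Position 13 → subsequence A, term 7 = 36.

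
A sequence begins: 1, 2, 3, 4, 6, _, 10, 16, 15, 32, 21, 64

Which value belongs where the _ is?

The terms cycle through 2 interleaved subsequences.
Stream A: 1, 3, 6, 10, 15, 21 (the triangular numbers T_1, T_2, …).
Stream B: 2, 4, ?, 16, 32, 64 (powers of 2).
Stream B's pattern makes the blank 8.

8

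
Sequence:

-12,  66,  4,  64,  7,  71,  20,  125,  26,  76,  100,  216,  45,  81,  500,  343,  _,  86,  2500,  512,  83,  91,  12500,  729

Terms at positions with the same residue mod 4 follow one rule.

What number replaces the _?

64

Read the sequence 4 terms at a time; column i is its own pattern.
Track A is -12, 7, 26, 45, ?, 83, which is arithmetic with common difference +19.
Track B is 66, 71, 76, 81, 86, 91, which is linear: a_n = 61 + 5·n.
Track C is 4, 20, 100, 500, 2500, 12500, which is geometric with ratio 5.
Track D is 64, 125, 216, 343, 512, 729, which is perfect cubes starting at 4³.
Track A's pattern makes the blank 64.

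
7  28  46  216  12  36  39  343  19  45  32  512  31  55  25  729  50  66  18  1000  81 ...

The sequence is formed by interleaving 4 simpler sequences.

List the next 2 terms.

The terms cycle through 4 interleaved subsequences.
Subsequence A: 7, 12, 19, 31, 50, 81 — a Fibonacci-like recurrence a_n = a_{n-1} + a_{n-2}.
Subsequence B: 28, 36, 45, 55, 66 — triangular numbers starting at T_7.
Subsequence C: 46, 39, 32, 25, 18 — arithmetic, step −7.
Subsequence D: 216, 343, 512, 729, 1000 — perfect cubes starting at 6³.
Term 22 comes from subsequence B (its 6th entry): 78.
The 23rd slot belongs to subsequence C; its 6th term is 11.

78, 11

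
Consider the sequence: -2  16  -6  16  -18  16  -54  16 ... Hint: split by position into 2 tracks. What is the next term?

-162

Odd-indexed and even-indexed terms follow separate rules.
Track A: -2, -6, -18, -54 — geometric with ratio 3.
Track B: 16, 16, 16, 16 — always 16.
Term 9 comes from track A (its 5th entry): -162.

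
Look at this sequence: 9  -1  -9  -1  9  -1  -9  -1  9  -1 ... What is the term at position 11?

The terms cycle through 2 interleaved subsequences.
Track A = 9, -9, 9, -9, 9: the oscillation 9·(−1)^(n+1).
Track B = -1, -1, -1, -1, -1: always -1.
Term 11 comes from track A (its 6th entry): -9.

-9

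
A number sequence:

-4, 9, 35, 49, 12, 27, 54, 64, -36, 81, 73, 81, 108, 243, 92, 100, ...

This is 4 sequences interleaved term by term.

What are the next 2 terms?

Read the sequence 4 terms at a time; column i is its own pattern.
Track A = -4, 12, -36, 108: multiplying by -3 each time.
Track B = 9, 27, 81, 243: powers 3^2, 3^3, 3^4, ….
Track C = 35, 54, 73, 92: arithmetic with common difference +19.
Track D = 49, 64, 81, 100: consecutive squares n² from n = 7.
Term 17 comes from track A (its 5th entry): -324.
The 18th slot belongs to track B; its 5th term is 729.

-324, 729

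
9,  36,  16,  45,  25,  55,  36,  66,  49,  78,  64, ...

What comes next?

91

The terms cycle through 2 interleaved subsequences.
Track A: 9, 16, 25, 36, 49, 64. Perfect squares starting at 3².
Track B: 36, 45, 55, 66, 78. The triangular numbers T_8, T_9, ….
The 12th slot belongs to track B; its 6th term is 91.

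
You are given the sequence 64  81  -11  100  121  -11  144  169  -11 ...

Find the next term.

196

The slot pattern repeats as AAB (period 3), so there are 2 interleaved tracks.
Stream A: 64, 81, 100, 121, 144, 169 (perfect squares starting at 8²).
Stream B: -11, -11, -11 (always -11).
Position 10 → stream A, term 7 = 196.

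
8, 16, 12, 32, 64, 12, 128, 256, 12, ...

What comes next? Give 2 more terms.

512, 1024

Reading positions in blocks of 3 reveals the pattern AAB — 2 tracks woven together.
Track A = 8, 16, 32, 64, 128, 256: successive powers of 2.
Track B = 12, 12, 12: constant 12.
The 10th slot belongs to track A; its 7th term is 512.
The 11th slot belongs to track A; its 8th term is 1024.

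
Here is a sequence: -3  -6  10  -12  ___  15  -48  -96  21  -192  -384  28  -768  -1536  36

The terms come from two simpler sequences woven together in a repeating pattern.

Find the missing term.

-24

The slot pattern repeats as AAB (period 3), so there are 2 interleaved tracks.
Subsequence A: -3, -6, -12, ?, -48, -96, -192, -384, -768, -1536 (geometric with ratio 2).
Subsequence B: 10, 15, 21, 28, 36 (the triangular numbers T_4, T_5, …).
So the missing entry in subsequence A is -24.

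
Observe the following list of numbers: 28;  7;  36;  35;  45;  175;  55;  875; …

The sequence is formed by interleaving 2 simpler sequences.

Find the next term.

Odd-indexed and even-indexed terms follow separate rules.
Track A: 28, 36, 45, 55. The triangular numbers T_7, T_8, ….
Track B: 7, 35, 175, 875. A geometric progression (common ratio 5).
Term 9 comes from track A (its 5th entry): 66.

66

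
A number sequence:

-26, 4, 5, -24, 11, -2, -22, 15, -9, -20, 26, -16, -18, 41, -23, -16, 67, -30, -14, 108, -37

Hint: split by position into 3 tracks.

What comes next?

The terms cycle through 3 interleaved subsequences.
Stream A: -26, -24, -22, -20, -18, -16, -14 (arithmetic, step +2).
Stream B: 4, 11, 15, 26, 41, 67, 108 (Fibonacci-style (each term is the sum of the two before it)).
Stream C: 5, -2, -9, -16, -23, -30, -37 (arithmetic with common difference −7).
Position 22 → stream A, term 8 = -12.

-12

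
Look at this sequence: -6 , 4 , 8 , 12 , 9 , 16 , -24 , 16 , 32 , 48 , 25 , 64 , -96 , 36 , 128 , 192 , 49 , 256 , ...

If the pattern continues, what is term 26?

Read the sequence 3 terms at a time; column i is its own pattern.
Track A = -6, 12, -24, 48, -96, 192: geometric with ratio -2.
Track B = 4, 9, 16, 25, 36, 49: perfect squares starting at 2².
Track C = 8, 16, 32, 64, 128, 256: powers of 2.
The 26th slot belongs to track B; its 9th term is 100.

100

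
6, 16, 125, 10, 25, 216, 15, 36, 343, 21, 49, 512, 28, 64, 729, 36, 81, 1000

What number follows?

The terms cycle through 3 interleaved subsequences.
Track A: 6, 10, 15, 21, 28, 36. Triangular numbers n(n+1)/2 for n = 3, 4, ….
Track B: 16, 25, 36, 49, 64, 81. The squares 4², 5², 6², ….
Track C: 125, 216, 343, 512, 729, 1000. The cubes 5³, 6³, 7³, ….
Position 19 → track A, term 7 = 45.

45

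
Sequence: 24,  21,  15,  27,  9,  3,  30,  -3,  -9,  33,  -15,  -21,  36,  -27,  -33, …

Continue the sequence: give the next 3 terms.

39, -39, -45

The slot pattern repeats as ABB (period 3), so there are 2 interleaved tracks.
Track A: 24, 27, 30, 33, 36. Arithmetic with common difference +3.
Track B: 21, 15, 9, 3, -3, -9, -15, -21, -27, -33. Subtracting 6 each time.
The 16th slot belongs to track A; its 6th term is 39.
Term 17 comes from track B (its 11th entry): -39.
Position 18 → track B, term 12 = -45.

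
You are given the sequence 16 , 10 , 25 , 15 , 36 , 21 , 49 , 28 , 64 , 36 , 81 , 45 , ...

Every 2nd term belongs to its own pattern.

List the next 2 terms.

Odd-indexed and even-indexed terms follow separate rules.
Track A is 16, 25, 36, 49, 64, 81, which is the squares 4², 5², 6², ….
Track B is 10, 15, 21, 28, 36, 45, which is triangular numbers starting at T_4.
The 13th slot belongs to track A; its 7th term is 100.
Position 14 falls in track B as its term 7, giving 55.

100, 55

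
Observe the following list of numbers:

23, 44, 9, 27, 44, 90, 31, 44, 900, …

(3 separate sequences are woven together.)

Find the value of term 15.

Read the sequence 3 terms at a time; column i is its own pattern.
Track A = 23, 27, 31: linear: a_n = 19 + 4·n.
Track B = 44, 44, 44: always 44.
Track C = 9, 90, 900: geometric, ×10 each step.
Position 15 falls in track C as its term 5, giving 90000.

90000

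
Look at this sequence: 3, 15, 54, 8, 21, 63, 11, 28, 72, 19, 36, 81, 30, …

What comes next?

45

The terms cycle through 3 interleaved subsequences.
Subsequence A is 3, 8, 11, 19, 30, which is a Fibonacci-like recurrence a_n = a_{n-1} + a_{n-2}.
Subsequence B is 15, 21, 28, 36, which is the triangular numbers T_5, T_6, ….
Subsequence C is 54, 63, 72, 81, which is arithmetic, step +9.
The 14th slot belongs to subsequence B; its 5th term is 45.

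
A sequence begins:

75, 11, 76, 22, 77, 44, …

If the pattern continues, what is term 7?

Positions 1, 3, 5, … form one subsequence and positions 2, 4, 6, … form another.
Track A: 75, 76, 77. Linear: a_n = 74 + n.
Track B: 11, 22, 44. Multiplying by 2 each time.
Term 7 comes from track A (its 4th entry): 78.

78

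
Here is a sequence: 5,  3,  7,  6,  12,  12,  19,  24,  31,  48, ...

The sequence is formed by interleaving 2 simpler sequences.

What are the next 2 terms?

Split by position mod 2 into 2 tracks.
Stream A: 5, 7, 12, 19, 31. A Fibonacci-like recurrence a_n = a_{n-1} + a_{n-2}.
Stream B: 3, 6, 12, 24, 48. Geometric, ×2 each step.
Position 11 falls in stream A as its term 6, giving 50.
The 12th slot belongs to stream B; its 6th term is 96.

50, 96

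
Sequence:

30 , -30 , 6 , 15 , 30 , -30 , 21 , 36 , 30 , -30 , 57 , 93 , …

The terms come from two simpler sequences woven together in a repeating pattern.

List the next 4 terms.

30, -30, 150, 243

Reading positions in blocks of 4 reveals the pattern AABB — 2 tracks woven together.
Subsequence A: 30, -30, 30, -30, 30, -30. The oscillation 30·(−1)^(n+1).
Subsequence B: 6, 15, 21, 36, 57, 93. Each term equals the sum of the previous two.
Term 13 comes from subsequence A (its 7th entry): 30.
Position 14 falls in subsequence A as its term 8, giving -30.
Position 15 falls in subsequence B as its term 7, giving 150.
Term 16 comes from subsequence B (its 8th entry): 243.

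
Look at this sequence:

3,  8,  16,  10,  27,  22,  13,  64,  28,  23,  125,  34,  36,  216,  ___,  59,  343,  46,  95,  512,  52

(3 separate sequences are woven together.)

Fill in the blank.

Split by position mod 3: positions 1, 4, 7, … form one track, and each other residue class forms its own.
Track A is 3, 10, 13, 23, 36, 59, 95, which is Fibonacci-style (each term is the sum of the two before it).
Track B is 8, 27, 64, 125, 216, 343, 512, which is the cubes 2³, 3³, 4³, ….
Track C is 16, 22, 28, 34, ?, 46, 52, which is arithmetic, step +6.
So the missing entry in track C is 40.

40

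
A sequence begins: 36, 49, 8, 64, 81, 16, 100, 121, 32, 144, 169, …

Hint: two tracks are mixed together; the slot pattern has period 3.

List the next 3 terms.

64, 196, 225

The slot pattern repeats as AAB (period 3), so there are 2 interleaved tracks.
Track A: 36, 49, 64, 81, 100, 121, 144, 169 — perfect squares starting at 6².
Track B: 8, 16, 32 — powers of 2.
The 12th slot belongs to track B; its 4th term is 64.
The 13th slot belongs to track A; its 9th term is 196.
Position 14 falls in track A as its term 10, giving 225.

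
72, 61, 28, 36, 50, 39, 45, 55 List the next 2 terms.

28, 17

The slot pattern repeats as AABB (period 4), so there are 2 interleaved tracks.
Track A is 72, 61, 50, 39, which is arithmetic with common difference −11.
Track B is 28, 36, 45, 55, which is triangular numbers starting at T_7.
Position 9 falls in track A as its term 5, giving 28.
Position 10 → track A, term 6 = 17.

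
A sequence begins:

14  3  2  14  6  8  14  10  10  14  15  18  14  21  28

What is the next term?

Split by position mod 3 into 3 tracks.
Stream A: 14, 14, 14, 14, 14 — the constant sequence 14.
Stream B: 3, 6, 10, 15, 21 — the triangular numbers T_2, T_3, ….
Stream C: 2, 8, 10, 18, 28 — each term equals the sum of the previous two.
Position 16 → stream A, term 6 = 14.

14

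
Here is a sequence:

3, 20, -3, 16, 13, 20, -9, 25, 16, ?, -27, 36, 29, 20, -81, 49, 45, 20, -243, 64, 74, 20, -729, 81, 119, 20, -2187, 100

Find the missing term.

The terms cycle through 4 interleaved subsequences.
Subsequence A: 3, 13, 16, 29, 45, 74, 119 (a Fibonacci-like recurrence a_n = a_{n-1} + a_{n-2}).
Subsequence B: 20, 20, ?, 20, 20, 20, 20 (the constant sequence 20).
Subsequence C: -3, -9, -27, -81, -243, -729, -2187 (geometric with ratio 3).
Subsequence D: 16, 25, 36, 49, 64, 81, 100 (consecutive squares n² from n = 4).
Filling subsequence B at index 3 by its rule yields 20.

20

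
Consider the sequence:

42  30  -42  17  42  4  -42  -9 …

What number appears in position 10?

-22

The terms cycle through 2 interleaved subsequences.
Track A: 42, -42, 42, -42 — the oscillation 42·(−1)^(n+1).
Track B: 30, 17, 4, -9 — arithmetic, step −13.
Term 10 comes from track B (its 5th entry): -22.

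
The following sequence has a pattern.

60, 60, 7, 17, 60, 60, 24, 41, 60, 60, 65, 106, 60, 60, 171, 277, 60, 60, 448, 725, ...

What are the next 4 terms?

The slot pattern repeats as AABB (period 4), so there are 2 interleaved tracks.
Stream A: 60, 60, 60, 60, 60, 60, 60, 60, 60, 60. Constant 60.
Stream B: 7, 17, 24, 41, 65, 106, 171, 277, 448, 725. Each term equals the sum of the previous two.
Position 21 falls in stream A as its term 11, giving 60.
Position 22 → stream A, term 12 = 60.
Term 23 comes from stream B (its 11th entry): 1173.
Term 24 comes from stream B (its 12th entry): 1898.

60, 60, 1173, 1898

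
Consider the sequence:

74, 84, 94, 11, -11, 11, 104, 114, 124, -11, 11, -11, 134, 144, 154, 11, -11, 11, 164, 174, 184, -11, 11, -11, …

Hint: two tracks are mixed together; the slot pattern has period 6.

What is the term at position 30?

11

Positions follow the repeating pattern AAABBB; grouping by letter gives 2 tracks.
Stream A: 74, 84, 94, 104, 114, 124, 134, 144, 154, 164, 174, 184. Arithmetic with common difference +10.
Stream B: 11, -11, 11, -11, 11, -11, 11, -11, 11, -11, 11, -11. Alternating ±11.
Position 30 falls in stream B as its term 15, giving 11.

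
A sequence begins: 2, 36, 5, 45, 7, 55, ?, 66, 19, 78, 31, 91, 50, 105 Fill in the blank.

12

Positions 1, 3, 5, … form one subsequence and positions 2, 4, 6, … form another.
Stream A: 2, 5, 7, ?, 19, 31, 50 — each term equals the sum of the previous two.
Stream B: 36, 45, 55, 66, 78, 91, 105 — triangular numbers n(n+1)/2 for n = 8, 9, ….
So the missing entry in stream A is 12.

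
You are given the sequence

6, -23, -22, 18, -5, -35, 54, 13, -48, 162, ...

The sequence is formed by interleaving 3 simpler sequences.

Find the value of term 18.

-87

Taking every 3rd term gives 3 separate tracks.
Subsequence A = 6, 18, 54, 162: geometric with ratio 3.
Subsequence B = -23, -5, 13: linear: a_n = -41 + 18·n.
Subsequence C = -22, -35, -48: arithmetic, step −13.
Term 18 comes from subsequence C (its 6th entry): -87.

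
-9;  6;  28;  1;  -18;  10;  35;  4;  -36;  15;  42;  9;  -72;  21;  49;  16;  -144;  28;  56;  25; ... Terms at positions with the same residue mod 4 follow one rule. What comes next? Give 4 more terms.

Read the sequence 4 terms at a time; column i is its own pattern.
Stream A is -9, -18, -36, -72, -144, which is a geometric progression (common ratio 2).
Stream B is 6, 10, 15, 21, 28, which is triangular numbers n(n+1)/2 for n = 3, 4, ….
Stream C is 28, 35, 42, 49, 56, which is adding 7 each time.
Stream D is 1, 4, 9, 16, 25, which is consecutive squares n² from n = 1.
The 21st slot belongs to stream A; its 6th term is -288.
Term 22 comes from stream B (its 6th entry): 36.
The 23rd slot belongs to stream C; its 6th term is 63.
Term 24 comes from stream D (its 6th entry): 36.

-288, 36, 63, 36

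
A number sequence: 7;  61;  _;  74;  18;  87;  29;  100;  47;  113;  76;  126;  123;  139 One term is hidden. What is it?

11

Split by position mod 2 into 2 tracks.
Subsequence A: 7, ?, 18, 29, 47, 76, 123. Fibonacci-style (each term is the sum of the two before it).
Subsequence B: 61, 74, 87, 100, 113, 126, 139. Arithmetic with common difference +13.
The gap is subsequence A's term 2; the rule gives 11.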